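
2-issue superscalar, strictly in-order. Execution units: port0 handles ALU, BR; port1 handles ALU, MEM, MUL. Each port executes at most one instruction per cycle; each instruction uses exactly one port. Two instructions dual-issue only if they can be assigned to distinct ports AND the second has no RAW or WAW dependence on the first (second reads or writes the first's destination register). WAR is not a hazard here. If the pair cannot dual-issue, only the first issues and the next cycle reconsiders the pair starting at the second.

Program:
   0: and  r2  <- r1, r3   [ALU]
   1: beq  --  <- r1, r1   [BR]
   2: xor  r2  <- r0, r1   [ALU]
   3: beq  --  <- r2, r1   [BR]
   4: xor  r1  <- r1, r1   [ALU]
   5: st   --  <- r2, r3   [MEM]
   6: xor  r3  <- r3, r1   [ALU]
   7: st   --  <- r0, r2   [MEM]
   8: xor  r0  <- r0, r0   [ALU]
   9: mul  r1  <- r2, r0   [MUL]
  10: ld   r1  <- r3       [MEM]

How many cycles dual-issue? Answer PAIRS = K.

t=0 i0,i1:and.ALU+beq.BR ; dual
t=1 i2:xor.ALU ; RAW r2
t=2 i3,i4:beq.BR+xor.ALU ; dual
t=3 i5,i6:st.MEM+xor.ALU ; dual
t=4 i7,i8:st.MEM+xor.ALU ; dual
t=5 i9:mul.MUL ; no-port MUL/MEM
t=6 i10:ld.MEM ; tail

PAIRS = 4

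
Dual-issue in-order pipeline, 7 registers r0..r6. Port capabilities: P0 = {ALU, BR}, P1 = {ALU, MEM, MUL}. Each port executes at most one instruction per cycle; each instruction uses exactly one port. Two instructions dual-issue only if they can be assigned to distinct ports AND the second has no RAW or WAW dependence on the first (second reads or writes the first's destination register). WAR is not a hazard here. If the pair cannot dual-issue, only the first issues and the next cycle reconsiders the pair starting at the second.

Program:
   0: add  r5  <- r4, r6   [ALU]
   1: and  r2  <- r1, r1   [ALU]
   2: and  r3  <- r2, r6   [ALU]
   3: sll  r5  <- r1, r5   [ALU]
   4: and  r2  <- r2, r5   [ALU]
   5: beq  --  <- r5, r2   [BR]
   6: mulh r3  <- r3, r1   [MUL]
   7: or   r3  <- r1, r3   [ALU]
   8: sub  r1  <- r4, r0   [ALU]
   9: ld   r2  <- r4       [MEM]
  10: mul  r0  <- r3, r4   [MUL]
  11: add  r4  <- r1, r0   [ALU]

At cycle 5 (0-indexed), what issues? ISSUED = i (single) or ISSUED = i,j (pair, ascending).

[0] i0/i1  add.ALU+and.ALU  -- dual
[1] i2/i3  and.ALU+sll.ALU  -- dual
[2] i4  and.ALU  -- RAW r2
[3] i5/i6  beq.BR+mulh.MUL  -- dual
[4] i7/i8  or.ALU+sub.ALU  -- dual
[5] i9  ld.MEM  -- no-port MEM/MUL
[6] i10  mul.MUL  -- RAW r0
[7] i11  add.ALU  -- tail

ISSUED = 9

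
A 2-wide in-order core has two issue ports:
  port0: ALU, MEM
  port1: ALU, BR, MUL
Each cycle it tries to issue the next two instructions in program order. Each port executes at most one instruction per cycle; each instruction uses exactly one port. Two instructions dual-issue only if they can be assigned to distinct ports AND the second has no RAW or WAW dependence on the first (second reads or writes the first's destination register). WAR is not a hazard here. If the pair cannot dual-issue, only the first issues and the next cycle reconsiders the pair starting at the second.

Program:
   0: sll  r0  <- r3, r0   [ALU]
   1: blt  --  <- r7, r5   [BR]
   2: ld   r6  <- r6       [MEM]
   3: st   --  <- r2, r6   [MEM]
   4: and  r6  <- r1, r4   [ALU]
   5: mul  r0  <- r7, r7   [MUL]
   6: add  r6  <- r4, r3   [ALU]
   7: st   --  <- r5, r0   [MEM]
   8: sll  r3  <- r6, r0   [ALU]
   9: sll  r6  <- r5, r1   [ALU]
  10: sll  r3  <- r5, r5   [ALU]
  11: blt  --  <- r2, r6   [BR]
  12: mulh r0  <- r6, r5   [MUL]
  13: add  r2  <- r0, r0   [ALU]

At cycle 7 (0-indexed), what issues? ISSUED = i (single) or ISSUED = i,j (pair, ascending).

ISSUED = 12

[0] i0&i1  sll blt  -- 2-wide
[1] i2  ld  -- no-port MEM/MEM
[2] i3&i4  st and  -- 2-wide
[3] i5&i6  mul add  -- 2-wide
[4] i7&i8  st sll  -- 2-wide
[5] i9&i10  sll sll  -- 2-wide
[6] i11  blt  -- no-port BR/MUL
[7] i12  mulh  -- RAW r0
[8] i13  add  -- tail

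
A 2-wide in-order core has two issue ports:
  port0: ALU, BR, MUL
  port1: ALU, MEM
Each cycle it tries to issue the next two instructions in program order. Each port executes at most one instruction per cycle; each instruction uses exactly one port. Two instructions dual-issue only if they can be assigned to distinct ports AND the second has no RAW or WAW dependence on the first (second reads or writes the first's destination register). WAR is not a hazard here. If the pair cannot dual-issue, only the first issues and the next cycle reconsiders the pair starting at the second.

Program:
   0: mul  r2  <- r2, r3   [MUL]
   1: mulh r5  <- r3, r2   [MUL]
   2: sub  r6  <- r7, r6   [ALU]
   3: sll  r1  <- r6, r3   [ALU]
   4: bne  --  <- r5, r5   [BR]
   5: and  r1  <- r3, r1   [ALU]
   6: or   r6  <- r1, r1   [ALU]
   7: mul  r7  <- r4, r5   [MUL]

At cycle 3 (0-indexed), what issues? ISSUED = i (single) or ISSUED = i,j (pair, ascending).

ISSUED = 5

c0: i0 mul.MUL  no-port MUL/MUL
c1: i1/i2 mulh.MUL/sub.ALU  2-wide
c2: i3/i4 sll.ALU/bne.BR  2-wide
c3: i5 and.ALU  RAW r1
c4: i6/i7 or.ALU/mul.MUL  2-wide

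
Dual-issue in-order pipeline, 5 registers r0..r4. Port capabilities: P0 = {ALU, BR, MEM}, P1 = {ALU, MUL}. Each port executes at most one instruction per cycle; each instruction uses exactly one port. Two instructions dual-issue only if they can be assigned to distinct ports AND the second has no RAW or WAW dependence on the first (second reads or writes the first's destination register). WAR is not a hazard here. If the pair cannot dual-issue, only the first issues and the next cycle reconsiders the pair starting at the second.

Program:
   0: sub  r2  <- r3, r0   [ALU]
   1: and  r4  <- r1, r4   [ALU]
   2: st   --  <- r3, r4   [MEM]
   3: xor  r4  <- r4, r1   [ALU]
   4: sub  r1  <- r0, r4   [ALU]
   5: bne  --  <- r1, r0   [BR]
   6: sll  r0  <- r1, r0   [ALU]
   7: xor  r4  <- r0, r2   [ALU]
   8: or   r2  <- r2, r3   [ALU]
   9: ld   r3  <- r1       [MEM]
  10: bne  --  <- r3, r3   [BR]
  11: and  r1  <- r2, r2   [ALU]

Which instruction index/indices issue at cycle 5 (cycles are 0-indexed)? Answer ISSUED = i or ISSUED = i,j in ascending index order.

ISSUED = 9

[0] i0+i1  sub.ALU+and.ALU  -- 2-wide
[1] i2+i3  st.MEM+xor.ALU  -- 2-wide
[2] i4  sub.ALU  -- RAW r1
[3] i5+i6  bne.BR+sll.ALU  -- 2-wide
[4] i7+i8  xor.ALU+or.ALU  -- 2-wide
[5] i9  ld.MEM  -- no-port MEM/BR
[6] i10+i11  bne.BR+and.ALU  -- 2-wide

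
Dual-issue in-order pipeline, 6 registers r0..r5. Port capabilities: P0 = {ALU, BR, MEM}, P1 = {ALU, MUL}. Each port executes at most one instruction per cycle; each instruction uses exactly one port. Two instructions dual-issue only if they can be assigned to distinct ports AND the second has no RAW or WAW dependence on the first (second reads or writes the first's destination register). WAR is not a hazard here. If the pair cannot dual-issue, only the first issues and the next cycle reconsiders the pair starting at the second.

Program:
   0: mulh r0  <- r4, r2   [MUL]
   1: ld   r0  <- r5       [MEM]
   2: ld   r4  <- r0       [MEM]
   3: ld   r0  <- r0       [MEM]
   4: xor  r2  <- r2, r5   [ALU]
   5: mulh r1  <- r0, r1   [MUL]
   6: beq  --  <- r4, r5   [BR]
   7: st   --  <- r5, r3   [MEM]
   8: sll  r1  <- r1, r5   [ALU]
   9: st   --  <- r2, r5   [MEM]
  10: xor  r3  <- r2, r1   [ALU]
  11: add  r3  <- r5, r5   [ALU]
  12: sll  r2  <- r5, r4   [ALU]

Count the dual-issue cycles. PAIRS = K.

t=0 i0:mulh.MUL ; WAW r0
t=1 i1:ld.MEM ; no-port MEM/MEM
t=2 i2:ld.MEM ; no-port MEM/MEM
t=3 i3/i4:ld.MEM;xor.ALU ; 2-wide
t=4 i5/i6:mulh.MUL;beq.BR ; 2-wide
t=5 i7/i8:st.MEM;sll.ALU ; 2-wide
t=6 i9/i10:st.MEM;xor.ALU ; 2-wide
t=7 i11/i12:add.ALU;sll.ALU ; 2-wide

PAIRS = 5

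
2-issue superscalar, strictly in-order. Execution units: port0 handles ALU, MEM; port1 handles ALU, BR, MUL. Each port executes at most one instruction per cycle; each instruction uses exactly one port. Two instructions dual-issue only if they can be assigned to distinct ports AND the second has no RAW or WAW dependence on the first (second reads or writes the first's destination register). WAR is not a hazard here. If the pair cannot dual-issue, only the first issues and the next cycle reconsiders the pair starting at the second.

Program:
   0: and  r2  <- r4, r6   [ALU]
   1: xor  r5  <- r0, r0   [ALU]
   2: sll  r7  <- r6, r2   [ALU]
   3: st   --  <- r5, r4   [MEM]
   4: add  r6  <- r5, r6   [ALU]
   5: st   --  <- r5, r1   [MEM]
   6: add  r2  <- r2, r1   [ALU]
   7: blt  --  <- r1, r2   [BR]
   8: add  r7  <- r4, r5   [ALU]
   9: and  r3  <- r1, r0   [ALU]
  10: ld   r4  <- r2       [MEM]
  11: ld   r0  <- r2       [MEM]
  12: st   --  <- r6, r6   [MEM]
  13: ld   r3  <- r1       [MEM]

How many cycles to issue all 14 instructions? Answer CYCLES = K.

0. and.ALU+xor.ALU @i0&i1  | dual
1. sll.ALU+st.MEM @i2&i3  | dual
2. add.ALU+st.MEM @i4&i5  | dual
3. add.ALU @i6  | RAW r2
4. blt.BR+add.ALU @i7&i8  | dual
5. and.ALU+ld.MEM @i9&i10  | dual
6. ld.MEM @i11  | no-port MEM/MEM
7. st.MEM @i12  | no-port MEM/MEM
8. ld.MEM @i13  | tail

CYCLES = 9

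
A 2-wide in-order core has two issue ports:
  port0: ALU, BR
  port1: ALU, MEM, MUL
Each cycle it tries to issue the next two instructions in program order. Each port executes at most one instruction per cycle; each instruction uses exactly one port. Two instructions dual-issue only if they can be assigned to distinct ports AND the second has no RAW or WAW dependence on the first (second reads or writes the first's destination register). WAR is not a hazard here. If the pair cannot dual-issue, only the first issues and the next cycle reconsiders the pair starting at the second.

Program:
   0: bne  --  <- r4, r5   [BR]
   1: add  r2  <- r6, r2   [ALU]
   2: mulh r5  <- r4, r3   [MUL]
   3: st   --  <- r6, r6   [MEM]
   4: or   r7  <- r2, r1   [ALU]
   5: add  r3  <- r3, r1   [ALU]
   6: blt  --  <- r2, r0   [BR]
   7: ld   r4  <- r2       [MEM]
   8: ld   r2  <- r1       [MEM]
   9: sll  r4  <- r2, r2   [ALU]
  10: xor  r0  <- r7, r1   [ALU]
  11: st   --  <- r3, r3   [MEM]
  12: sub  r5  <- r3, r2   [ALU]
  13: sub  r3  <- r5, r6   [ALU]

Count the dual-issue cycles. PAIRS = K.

  cy0 -> i0,i1 (bne.BR/add.ALU) dual
  cy1 -> i2 (mulh.MUL) no-port MUL/MEM
  cy2 -> i3,i4 (st.MEM/or.ALU) dual
  cy3 -> i5,i6 (add.ALU/blt.BR) dual
  cy4 -> i7 (ld.MEM) no-port MEM/MEM
  cy5 -> i8 (ld.MEM) RAW r2
  cy6 -> i9,i10 (sll.ALU/xor.ALU) dual
  cy7 -> i11,i12 (st.MEM/sub.ALU) dual
  cy8 -> i13 (sub.ALU) tail

PAIRS = 5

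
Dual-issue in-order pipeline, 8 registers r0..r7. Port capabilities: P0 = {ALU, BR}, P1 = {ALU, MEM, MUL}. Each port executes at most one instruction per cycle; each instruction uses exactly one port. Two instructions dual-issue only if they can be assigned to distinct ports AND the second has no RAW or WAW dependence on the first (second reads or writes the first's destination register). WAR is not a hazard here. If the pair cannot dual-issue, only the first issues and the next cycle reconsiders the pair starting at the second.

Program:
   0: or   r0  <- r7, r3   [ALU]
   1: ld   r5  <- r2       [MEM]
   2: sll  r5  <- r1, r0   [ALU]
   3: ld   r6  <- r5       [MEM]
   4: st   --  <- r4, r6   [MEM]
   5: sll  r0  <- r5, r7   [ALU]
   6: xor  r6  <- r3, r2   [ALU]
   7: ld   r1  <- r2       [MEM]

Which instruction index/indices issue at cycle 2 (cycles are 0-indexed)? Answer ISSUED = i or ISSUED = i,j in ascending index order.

ISSUED = 3

t=0 i0+i1:or.ALU+ld.MEM ; 2-wide
t=1 i2:sll.ALU ; RAW r5
t=2 i3:ld.MEM ; no-port MEM/MEM
t=3 i4+i5:st.MEM+sll.ALU ; 2-wide
t=4 i6+i7:xor.ALU+ld.MEM ; 2-wide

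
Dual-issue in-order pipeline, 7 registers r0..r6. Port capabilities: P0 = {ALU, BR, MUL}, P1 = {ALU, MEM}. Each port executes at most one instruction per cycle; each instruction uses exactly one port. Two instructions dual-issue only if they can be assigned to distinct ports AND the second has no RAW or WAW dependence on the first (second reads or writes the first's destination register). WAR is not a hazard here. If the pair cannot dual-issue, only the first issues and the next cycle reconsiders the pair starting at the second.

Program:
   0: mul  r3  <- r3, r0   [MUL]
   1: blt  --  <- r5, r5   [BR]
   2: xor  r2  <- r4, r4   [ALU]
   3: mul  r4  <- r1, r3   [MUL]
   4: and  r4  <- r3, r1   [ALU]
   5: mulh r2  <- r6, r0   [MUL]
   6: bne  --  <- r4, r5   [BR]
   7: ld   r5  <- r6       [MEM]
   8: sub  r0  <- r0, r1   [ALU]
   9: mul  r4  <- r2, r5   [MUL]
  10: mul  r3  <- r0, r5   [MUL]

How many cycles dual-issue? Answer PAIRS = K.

0. mul @i0  | no-port MUL/BR
1. blt;xor @i1,i2  | pair
2. mul @i3  | WAW r4
3. and;mulh @i4,i5  | pair
4. bne;ld @i6,i7  | pair
5. sub;mul @i8,i9  | pair
6. mul @i10  | tail

PAIRS = 4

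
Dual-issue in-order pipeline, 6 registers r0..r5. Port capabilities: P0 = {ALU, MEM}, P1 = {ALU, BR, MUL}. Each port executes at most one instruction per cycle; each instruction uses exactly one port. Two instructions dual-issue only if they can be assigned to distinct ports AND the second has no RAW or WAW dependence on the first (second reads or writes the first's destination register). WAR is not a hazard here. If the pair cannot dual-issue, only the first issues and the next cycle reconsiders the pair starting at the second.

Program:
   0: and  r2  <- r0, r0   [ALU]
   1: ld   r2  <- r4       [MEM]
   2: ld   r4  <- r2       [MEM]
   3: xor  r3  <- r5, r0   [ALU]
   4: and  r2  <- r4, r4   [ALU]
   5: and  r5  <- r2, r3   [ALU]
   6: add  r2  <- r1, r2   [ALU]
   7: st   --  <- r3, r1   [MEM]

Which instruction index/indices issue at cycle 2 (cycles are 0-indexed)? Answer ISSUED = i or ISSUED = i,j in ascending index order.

ISSUED = 2,3

c0: i0 and.ALU  WAW r2
c1: i1 ld.MEM  no-port MEM/MEM
c2: i2&i3 ld.MEM/xor.ALU  dual
c3: i4 and.ALU  RAW r2
c4: i5&i6 and.ALU/add.ALU  dual
c5: i7 st.MEM  tail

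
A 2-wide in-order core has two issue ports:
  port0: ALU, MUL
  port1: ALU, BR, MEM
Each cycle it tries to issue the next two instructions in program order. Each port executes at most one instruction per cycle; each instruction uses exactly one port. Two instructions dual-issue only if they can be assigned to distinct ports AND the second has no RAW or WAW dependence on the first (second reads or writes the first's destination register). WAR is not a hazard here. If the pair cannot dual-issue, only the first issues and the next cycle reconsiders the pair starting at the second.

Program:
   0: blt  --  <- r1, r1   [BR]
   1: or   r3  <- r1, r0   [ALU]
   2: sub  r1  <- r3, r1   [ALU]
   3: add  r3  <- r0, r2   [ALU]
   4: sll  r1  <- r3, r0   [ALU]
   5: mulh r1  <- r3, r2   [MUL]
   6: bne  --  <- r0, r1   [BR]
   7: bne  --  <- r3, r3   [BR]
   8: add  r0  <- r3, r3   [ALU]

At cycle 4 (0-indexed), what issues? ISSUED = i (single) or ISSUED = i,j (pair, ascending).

ISSUED = 6

#0 head=0: blt.BR/or.ALU i0+i1 2-wide
#1 head=2: sub.ALU/add.ALU i2+i3 2-wide
#2 head=4: sll.ALU i4 WAW r1
#3 head=5: mulh.MUL i5 RAW r1
#4 head=6: bne.BR i6 no-port BR/BR
#5 head=7: bne.BR/add.ALU i7+i8 2-wide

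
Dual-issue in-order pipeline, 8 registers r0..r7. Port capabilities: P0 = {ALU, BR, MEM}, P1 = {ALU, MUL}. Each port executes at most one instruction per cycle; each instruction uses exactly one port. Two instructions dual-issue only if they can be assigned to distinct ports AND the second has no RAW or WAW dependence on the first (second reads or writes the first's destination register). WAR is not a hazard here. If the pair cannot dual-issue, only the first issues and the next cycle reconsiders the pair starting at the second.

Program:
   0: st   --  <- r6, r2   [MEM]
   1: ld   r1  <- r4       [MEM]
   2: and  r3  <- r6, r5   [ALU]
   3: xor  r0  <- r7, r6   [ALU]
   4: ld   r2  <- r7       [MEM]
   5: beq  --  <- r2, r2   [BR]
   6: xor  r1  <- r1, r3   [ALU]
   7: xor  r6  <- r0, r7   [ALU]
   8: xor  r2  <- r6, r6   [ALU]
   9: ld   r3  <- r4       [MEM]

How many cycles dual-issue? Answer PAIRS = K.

[0] i0  st  -- no-port MEM/MEM
[1] i1,i2  ld and  -- 2-wide
[2] i3,i4  xor ld  -- 2-wide
[3] i5,i6  beq xor  -- 2-wide
[4] i7  xor  -- RAW r6
[5] i8,i9  xor ld  -- 2-wide

PAIRS = 4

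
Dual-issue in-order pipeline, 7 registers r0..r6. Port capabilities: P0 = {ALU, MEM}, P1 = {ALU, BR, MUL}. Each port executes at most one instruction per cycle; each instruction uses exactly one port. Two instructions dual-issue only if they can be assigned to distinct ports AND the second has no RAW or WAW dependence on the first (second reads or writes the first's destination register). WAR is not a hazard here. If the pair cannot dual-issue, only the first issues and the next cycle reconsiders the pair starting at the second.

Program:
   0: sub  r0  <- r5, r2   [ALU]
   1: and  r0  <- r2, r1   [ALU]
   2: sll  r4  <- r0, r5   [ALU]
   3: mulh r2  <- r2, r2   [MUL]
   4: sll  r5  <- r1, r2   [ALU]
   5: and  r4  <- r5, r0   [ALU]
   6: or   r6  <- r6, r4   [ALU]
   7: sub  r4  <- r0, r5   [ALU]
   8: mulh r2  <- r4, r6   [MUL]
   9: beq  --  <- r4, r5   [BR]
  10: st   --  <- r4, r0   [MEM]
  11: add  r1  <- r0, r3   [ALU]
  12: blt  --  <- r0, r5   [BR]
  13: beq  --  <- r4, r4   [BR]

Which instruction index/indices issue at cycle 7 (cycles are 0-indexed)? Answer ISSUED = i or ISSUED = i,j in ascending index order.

ISSUED = 9,10

[0] i0  sub.ALU  -- WAW r0
[1] i1  and.ALU  -- RAW r0
[2] i2,i3  sll.ALU;mulh.MUL  -- pair
[3] i4  sll.ALU  -- RAW r5
[4] i5  and.ALU  -- RAW r4
[5] i6,i7  or.ALU;sub.ALU  -- pair
[6] i8  mulh.MUL  -- no-port MUL/BR
[7] i9,i10  beq.BR;st.MEM  -- pair
[8] i11,i12  add.ALU;blt.BR  -- pair
[9] i13  beq.BR  -- tail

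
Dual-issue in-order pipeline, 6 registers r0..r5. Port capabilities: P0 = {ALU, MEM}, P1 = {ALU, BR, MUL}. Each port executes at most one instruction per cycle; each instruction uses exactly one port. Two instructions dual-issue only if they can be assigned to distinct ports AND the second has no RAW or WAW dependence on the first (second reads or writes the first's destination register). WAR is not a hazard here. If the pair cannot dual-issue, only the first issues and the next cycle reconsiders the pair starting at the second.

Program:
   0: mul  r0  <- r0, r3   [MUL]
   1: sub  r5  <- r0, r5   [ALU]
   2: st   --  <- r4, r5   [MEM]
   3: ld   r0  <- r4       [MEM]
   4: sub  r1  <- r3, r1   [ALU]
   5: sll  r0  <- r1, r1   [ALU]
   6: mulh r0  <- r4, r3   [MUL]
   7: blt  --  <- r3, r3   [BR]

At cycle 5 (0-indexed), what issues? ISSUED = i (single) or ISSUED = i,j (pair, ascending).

t=0 i0:mul ; RAW r0
t=1 i1:sub ; RAW r5
t=2 i2:st ; no-port MEM/MEM
t=3 i3+i4:ld+sub ; pair
t=4 i5:sll ; WAW r0
t=5 i6:mulh ; no-port MUL/BR
t=6 i7:blt ; tail

ISSUED = 6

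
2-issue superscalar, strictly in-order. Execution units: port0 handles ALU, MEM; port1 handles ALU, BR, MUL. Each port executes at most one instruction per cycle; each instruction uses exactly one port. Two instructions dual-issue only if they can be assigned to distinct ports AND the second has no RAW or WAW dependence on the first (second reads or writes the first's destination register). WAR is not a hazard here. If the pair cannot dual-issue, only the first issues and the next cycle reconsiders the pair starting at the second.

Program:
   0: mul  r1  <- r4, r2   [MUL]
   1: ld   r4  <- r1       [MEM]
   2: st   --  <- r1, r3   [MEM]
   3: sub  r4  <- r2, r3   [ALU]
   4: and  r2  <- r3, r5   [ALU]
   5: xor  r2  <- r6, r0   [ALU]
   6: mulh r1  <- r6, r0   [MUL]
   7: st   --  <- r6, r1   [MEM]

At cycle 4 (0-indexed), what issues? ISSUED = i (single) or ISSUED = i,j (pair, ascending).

ISSUED = 5,6

t=0 i0:mul ; RAW r1
t=1 i1:ld ; no-port MEM/MEM
t=2 i2+i3:st;sub ; pair
t=3 i4:and ; WAW r2
t=4 i5+i6:xor;mulh ; pair
t=5 i7:st ; tail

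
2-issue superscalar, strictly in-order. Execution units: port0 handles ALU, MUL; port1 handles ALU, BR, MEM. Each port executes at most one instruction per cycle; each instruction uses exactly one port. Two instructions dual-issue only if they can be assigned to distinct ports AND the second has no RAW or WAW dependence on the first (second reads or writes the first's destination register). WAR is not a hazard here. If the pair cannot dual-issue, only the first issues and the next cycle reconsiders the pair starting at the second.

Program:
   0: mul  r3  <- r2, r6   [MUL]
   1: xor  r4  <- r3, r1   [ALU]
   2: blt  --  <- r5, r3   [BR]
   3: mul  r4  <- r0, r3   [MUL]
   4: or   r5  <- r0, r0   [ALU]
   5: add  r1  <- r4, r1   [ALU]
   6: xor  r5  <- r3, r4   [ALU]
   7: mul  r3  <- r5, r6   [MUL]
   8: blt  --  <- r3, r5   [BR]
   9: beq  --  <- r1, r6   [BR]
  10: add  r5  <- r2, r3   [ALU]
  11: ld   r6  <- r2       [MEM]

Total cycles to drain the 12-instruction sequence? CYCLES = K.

CYCLES = 8

[0] i0  mul  -- RAW r3
[1] i1&i2  xor blt  -- dual
[2] i3&i4  mul or  -- dual
[3] i5&i6  add xor  -- dual
[4] i7  mul  -- RAW r3
[5] i8  blt  -- no-port BR/BR
[6] i9&i10  beq add  -- dual
[7] i11  ld  -- tail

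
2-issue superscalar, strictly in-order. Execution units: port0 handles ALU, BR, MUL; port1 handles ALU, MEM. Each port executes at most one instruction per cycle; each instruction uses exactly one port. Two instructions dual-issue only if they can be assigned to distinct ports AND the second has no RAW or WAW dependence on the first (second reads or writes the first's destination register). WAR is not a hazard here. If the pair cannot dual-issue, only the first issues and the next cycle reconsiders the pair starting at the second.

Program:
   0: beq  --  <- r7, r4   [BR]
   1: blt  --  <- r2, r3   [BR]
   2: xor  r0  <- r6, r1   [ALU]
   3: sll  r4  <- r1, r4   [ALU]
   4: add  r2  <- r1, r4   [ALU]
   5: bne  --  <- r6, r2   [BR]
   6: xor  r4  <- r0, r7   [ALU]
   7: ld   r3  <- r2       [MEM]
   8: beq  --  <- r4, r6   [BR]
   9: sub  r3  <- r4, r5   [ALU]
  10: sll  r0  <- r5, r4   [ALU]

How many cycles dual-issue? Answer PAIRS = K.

PAIRS = 4

  cy0 -> i0 (beq) no-port BR/BR
  cy1 -> i1/i2 (blt xor) 2-wide
  cy2 -> i3 (sll) RAW r4
  cy3 -> i4 (add) RAW r2
  cy4 -> i5/i6 (bne xor) 2-wide
  cy5 -> i7/i8 (ld beq) 2-wide
  cy6 -> i9/i10 (sub sll) 2-wide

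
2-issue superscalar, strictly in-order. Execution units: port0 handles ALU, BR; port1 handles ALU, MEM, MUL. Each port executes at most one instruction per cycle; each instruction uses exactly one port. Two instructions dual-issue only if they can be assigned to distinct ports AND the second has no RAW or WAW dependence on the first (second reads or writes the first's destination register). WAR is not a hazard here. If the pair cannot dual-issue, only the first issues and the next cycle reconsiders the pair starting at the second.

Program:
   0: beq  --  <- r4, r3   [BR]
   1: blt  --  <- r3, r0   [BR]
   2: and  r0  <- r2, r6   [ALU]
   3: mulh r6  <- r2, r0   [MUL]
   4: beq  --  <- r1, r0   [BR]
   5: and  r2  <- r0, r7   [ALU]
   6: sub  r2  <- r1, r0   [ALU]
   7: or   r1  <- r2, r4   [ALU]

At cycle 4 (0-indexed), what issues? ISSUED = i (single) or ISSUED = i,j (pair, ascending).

0. beq @i0  | no-port BR/BR
1. blt/and @i1&i2  | 2-wide
2. mulh/beq @i3&i4  | 2-wide
3. and @i5  | WAW r2
4. sub @i6  | RAW r2
5. or @i7  | tail

ISSUED = 6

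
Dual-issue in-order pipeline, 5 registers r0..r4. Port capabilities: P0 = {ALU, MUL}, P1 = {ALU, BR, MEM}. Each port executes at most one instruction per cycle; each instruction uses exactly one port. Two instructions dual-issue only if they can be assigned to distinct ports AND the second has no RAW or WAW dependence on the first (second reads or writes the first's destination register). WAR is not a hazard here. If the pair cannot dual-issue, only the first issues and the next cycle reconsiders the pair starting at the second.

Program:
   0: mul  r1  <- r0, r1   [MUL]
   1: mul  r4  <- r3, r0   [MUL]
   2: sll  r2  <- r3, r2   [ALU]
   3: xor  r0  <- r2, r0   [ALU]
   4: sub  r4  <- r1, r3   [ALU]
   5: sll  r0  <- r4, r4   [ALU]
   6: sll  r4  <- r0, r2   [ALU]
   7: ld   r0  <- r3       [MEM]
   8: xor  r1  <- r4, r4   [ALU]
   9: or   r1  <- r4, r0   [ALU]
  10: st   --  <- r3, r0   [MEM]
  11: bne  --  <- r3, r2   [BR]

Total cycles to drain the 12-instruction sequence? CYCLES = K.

CYCLES = 8

0. mul.MUL @i0  | no-port MUL/MUL
1. mul.MUL+sll.ALU @i1/i2  | dual
2. xor.ALU+sub.ALU @i3/i4  | dual
3. sll.ALU @i5  | RAW r0
4. sll.ALU+ld.MEM @i6/i7  | dual
5. xor.ALU @i8  | WAW r1
6. or.ALU+st.MEM @i9/i10  | dual
7. bne.BR @i11  | tail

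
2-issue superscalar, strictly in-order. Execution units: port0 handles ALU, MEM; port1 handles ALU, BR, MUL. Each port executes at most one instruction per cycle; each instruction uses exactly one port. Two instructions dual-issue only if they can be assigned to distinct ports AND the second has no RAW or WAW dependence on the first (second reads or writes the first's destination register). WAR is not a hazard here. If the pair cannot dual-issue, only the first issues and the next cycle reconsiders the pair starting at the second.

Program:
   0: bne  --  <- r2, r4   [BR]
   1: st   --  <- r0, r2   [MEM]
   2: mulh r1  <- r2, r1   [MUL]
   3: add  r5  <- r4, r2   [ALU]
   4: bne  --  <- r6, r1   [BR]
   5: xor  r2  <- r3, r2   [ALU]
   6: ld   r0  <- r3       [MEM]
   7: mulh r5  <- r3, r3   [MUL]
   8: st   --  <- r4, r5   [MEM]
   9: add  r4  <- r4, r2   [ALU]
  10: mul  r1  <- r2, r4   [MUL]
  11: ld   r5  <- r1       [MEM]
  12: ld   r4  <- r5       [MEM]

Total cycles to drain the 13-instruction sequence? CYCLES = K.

  cy0 -> i0&i1 (bne;st) dual
  cy1 -> i2&i3 (mulh;add) dual
  cy2 -> i4&i5 (bne;xor) dual
  cy3 -> i6&i7 (ld;mulh) dual
  cy4 -> i8&i9 (st;add) dual
  cy5 -> i10 (mul) RAW r1
  cy6 -> i11 (ld) no-port MEM/MEM
  cy7 -> i12 (ld) tail

CYCLES = 8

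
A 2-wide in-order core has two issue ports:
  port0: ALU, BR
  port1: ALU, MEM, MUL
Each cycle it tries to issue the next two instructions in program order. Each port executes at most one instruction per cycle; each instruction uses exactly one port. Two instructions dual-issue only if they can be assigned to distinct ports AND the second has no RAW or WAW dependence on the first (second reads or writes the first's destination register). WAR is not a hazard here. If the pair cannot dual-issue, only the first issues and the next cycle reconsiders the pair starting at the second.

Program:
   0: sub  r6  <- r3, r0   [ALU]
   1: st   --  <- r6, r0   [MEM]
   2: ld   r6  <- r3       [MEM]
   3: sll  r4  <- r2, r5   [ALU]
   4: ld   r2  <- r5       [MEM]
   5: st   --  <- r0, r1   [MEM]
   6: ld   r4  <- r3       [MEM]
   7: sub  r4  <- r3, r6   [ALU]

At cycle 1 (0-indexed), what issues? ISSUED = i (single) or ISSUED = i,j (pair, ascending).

#0 head=0: sub.ALU i0 RAW r6
#1 head=1: st.MEM i1 no-port MEM/MEM
#2 head=2: ld.MEM/sll.ALU i2,i3 pair
#3 head=4: ld.MEM i4 no-port MEM/MEM
#4 head=5: st.MEM i5 no-port MEM/MEM
#5 head=6: ld.MEM i6 WAW r4
#6 head=7: sub.ALU i7 tail

ISSUED = 1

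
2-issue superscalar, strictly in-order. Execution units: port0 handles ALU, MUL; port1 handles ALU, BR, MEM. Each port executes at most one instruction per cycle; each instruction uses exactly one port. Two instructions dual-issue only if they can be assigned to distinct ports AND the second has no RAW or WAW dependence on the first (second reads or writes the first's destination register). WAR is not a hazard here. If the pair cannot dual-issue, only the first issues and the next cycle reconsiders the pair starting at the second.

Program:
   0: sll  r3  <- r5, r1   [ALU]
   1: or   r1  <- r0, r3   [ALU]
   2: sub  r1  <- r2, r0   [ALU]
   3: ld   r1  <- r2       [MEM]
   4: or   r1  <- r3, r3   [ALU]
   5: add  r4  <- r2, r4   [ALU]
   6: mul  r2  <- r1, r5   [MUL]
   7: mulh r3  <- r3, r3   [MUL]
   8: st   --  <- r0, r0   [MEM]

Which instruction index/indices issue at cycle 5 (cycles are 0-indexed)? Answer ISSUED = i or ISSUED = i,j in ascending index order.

ISSUED = 6

0. sll @i0  | RAW r3
1. or @i1  | WAW r1
2. sub @i2  | WAW r1
3. ld @i3  | WAW r1
4. or/add @i4+i5  | 2-wide
5. mul @i6  | no-port MUL/MUL
6. mulh/st @i7+i8  | 2-wide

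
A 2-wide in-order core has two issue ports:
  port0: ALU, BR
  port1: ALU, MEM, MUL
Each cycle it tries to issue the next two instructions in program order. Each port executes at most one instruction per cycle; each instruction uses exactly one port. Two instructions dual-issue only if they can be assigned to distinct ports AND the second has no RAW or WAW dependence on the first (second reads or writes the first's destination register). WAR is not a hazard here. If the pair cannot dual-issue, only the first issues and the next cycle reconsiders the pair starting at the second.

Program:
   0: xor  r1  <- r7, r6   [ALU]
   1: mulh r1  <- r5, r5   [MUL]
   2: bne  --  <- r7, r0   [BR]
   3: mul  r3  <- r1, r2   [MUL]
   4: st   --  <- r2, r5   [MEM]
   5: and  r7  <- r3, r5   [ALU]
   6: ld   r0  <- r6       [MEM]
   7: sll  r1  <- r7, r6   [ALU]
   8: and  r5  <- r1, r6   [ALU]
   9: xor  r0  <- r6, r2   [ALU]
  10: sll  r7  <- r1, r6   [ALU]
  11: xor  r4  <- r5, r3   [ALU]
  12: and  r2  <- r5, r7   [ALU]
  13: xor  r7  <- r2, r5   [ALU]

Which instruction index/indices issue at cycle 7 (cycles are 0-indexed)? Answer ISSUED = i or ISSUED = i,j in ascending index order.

ISSUED = 12

[0] i0  xor.ALU  -- WAW r1
[1] i1+i2  mulh.MUL;bne.BR  -- dual
[2] i3  mul.MUL  -- no-port MUL/MEM
[3] i4+i5  st.MEM;and.ALU  -- dual
[4] i6+i7  ld.MEM;sll.ALU  -- dual
[5] i8+i9  and.ALU;xor.ALU  -- dual
[6] i10+i11  sll.ALU;xor.ALU  -- dual
[7] i12  and.ALU  -- RAW r2
[8] i13  xor.ALU  -- tail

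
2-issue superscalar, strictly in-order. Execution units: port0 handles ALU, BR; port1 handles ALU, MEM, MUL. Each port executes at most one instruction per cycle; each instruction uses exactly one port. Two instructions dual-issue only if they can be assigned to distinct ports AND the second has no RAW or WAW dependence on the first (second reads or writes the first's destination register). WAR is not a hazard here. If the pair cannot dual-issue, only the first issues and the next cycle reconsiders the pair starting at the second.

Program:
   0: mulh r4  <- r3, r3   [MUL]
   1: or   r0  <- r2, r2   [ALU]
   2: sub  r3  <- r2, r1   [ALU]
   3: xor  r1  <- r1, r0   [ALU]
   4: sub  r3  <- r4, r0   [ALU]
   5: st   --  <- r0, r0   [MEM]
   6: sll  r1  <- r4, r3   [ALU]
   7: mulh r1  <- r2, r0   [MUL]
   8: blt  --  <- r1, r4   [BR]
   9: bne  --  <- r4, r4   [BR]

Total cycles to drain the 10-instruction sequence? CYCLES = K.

CYCLES = 7

c0: i0/i1 mulh.MUL or.ALU  pair
c1: i2/i3 sub.ALU xor.ALU  pair
c2: i4/i5 sub.ALU st.MEM  pair
c3: i6 sll.ALU  WAW r1
c4: i7 mulh.MUL  RAW r1
c5: i8 blt.BR  no-port BR/BR
c6: i9 bne.BR  tail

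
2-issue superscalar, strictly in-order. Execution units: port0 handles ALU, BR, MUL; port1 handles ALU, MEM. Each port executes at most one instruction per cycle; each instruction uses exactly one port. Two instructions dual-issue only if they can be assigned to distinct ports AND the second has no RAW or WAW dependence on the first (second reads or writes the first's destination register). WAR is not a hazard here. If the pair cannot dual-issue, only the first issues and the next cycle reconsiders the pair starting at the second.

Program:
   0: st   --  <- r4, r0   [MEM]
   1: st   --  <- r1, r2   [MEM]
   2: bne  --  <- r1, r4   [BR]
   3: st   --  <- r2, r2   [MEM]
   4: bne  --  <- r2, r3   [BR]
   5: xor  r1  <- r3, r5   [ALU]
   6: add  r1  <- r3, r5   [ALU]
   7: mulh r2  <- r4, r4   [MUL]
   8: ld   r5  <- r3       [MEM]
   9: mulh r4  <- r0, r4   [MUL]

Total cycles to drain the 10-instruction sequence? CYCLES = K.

[0] i0  st.MEM  -- no-port MEM/MEM
[1] i1&i2  st.MEM+bne.BR  -- dual
[2] i3&i4  st.MEM+bne.BR  -- dual
[3] i5  xor.ALU  -- WAW r1
[4] i6&i7  add.ALU+mulh.MUL  -- dual
[5] i8&i9  ld.MEM+mulh.MUL  -- dual

CYCLES = 6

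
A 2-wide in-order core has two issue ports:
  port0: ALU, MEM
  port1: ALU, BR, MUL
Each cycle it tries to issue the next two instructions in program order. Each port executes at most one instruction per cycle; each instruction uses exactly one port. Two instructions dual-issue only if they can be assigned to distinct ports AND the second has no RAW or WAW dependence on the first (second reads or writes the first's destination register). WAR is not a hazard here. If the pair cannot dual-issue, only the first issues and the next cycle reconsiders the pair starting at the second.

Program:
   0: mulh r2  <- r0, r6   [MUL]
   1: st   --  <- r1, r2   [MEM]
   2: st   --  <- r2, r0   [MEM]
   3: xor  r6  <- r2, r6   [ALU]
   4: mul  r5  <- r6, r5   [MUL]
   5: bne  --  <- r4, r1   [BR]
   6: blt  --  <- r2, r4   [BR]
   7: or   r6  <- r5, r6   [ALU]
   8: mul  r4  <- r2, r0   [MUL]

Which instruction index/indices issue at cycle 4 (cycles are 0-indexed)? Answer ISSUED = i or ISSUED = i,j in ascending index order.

  cy0 -> i0 (mulh.MUL) RAW r2
  cy1 -> i1 (st.MEM) no-port MEM/MEM
  cy2 -> i2,i3 (st.MEM+xor.ALU) 2-wide
  cy3 -> i4 (mul.MUL) no-port MUL/BR
  cy4 -> i5 (bne.BR) no-port BR/BR
  cy5 -> i6,i7 (blt.BR+or.ALU) 2-wide
  cy6 -> i8 (mul.MUL) tail

ISSUED = 5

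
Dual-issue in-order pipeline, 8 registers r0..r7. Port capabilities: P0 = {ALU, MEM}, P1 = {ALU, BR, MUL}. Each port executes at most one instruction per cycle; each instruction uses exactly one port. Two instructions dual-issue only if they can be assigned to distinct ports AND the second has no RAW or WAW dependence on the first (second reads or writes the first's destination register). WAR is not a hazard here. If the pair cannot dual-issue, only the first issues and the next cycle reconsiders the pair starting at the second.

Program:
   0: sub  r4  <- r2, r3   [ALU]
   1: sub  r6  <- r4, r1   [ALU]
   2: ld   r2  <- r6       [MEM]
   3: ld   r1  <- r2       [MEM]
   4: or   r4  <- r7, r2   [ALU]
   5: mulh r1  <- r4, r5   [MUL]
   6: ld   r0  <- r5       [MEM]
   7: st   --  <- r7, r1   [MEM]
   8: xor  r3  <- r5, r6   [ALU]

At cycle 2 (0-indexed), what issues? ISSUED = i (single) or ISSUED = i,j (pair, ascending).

[0] i0  sub.ALU  -- RAW r4
[1] i1  sub.ALU  -- RAW r6
[2] i2  ld.MEM  -- no-port MEM/MEM
[3] i3&i4  ld.MEM or.ALU  -- pair
[4] i5&i6  mulh.MUL ld.MEM  -- pair
[5] i7&i8  st.MEM xor.ALU  -- pair

ISSUED = 2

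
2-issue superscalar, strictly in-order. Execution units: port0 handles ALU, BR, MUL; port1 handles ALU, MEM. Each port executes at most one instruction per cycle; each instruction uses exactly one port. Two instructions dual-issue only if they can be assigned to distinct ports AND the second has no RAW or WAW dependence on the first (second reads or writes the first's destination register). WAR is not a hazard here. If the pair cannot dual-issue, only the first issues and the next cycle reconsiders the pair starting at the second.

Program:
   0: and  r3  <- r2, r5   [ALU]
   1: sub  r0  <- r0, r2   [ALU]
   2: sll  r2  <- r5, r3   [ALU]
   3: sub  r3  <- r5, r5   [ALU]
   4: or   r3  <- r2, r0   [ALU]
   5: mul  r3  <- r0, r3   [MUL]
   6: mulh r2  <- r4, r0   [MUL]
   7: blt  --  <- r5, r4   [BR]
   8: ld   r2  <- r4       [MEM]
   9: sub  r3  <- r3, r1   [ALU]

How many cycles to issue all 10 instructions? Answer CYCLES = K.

t=0 i0+i1:and.ALU sub.ALU ; pair
t=1 i2+i3:sll.ALU sub.ALU ; pair
t=2 i4:or.ALU ; RAW+WAW r3
t=3 i5:mul.MUL ; no-port MUL/MUL
t=4 i6:mulh.MUL ; no-port MUL/BR
t=5 i7+i8:blt.BR ld.MEM ; pair
t=6 i9:sub.ALU ; tail

CYCLES = 7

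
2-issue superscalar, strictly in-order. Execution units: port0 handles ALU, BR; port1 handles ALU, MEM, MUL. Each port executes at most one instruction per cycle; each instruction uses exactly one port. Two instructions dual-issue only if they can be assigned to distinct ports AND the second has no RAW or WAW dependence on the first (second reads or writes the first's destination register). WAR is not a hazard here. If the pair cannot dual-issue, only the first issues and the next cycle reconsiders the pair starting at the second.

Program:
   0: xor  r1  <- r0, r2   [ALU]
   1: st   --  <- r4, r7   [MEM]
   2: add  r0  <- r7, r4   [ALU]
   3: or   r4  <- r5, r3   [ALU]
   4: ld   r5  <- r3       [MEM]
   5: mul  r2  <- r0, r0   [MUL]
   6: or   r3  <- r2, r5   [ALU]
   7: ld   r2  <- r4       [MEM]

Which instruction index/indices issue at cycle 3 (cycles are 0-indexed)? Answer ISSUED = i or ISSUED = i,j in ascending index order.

ISSUED = 5

c0: i0,i1 xor/st  pair
c1: i2,i3 add/or  pair
c2: i4 ld  no-port MEM/MUL
c3: i5 mul  RAW r2
c4: i6,i7 or/ld  pair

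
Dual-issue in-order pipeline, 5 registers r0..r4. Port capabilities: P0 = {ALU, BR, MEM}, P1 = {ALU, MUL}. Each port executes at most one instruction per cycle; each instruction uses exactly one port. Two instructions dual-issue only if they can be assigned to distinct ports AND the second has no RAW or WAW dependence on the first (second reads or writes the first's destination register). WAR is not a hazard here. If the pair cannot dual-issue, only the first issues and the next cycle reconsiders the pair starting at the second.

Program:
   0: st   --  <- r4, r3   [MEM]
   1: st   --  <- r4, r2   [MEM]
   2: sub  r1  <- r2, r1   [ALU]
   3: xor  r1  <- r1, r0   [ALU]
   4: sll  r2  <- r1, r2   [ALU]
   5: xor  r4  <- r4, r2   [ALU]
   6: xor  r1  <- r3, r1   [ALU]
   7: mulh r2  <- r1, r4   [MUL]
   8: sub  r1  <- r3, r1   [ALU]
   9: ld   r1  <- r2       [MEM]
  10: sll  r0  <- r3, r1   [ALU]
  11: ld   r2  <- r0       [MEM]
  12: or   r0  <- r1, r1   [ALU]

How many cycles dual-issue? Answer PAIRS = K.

[0] i0  st.MEM  -- no-port MEM/MEM
[1] i1,i2  st.MEM sub.ALU  -- dual
[2] i3  xor.ALU  -- RAW r1
[3] i4  sll.ALU  -- RAW r2
[4] i5,i6  xor.ALU xor.ALU  -- dual
[5] i7,i8  mulh.MUL sub.ALU  -- dual
[6] i9  ld.MEM  -- RAW r1
[7] i10  sll.ALU  -- RAW r0
[8] i11,i12  ld.MEM or.ALU  -- dual

PAIRS = 4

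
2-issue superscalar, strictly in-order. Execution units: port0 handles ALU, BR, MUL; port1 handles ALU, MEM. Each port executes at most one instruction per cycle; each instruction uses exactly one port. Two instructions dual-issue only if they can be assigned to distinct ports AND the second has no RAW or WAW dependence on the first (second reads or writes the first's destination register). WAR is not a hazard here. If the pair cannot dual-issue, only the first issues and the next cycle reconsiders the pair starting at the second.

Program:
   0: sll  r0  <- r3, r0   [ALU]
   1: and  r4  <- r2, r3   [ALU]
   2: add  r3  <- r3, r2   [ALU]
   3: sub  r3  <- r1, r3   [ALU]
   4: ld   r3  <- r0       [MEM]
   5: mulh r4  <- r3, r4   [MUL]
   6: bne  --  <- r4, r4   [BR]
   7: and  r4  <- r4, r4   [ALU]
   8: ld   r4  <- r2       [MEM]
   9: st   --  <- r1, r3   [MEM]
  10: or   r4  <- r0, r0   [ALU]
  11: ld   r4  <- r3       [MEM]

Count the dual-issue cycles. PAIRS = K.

PAIRS = 3

t=0 i0/i1:sll+and ; 2-wide
t=1 i2:add ; RAW+WAW r3
t=2 i3:sub ; WAW r3
t=3 i4:ld ; RAW r3
t=4 i5:mulh ; no-port MUL/BR
t=5 i6/i7:bne+and ; 2-wide
t=6 i8:ld ; no-port MEM/MEM
t=7 i9/i10:st+or ; 2-wide
t=8 i11:ld ; tail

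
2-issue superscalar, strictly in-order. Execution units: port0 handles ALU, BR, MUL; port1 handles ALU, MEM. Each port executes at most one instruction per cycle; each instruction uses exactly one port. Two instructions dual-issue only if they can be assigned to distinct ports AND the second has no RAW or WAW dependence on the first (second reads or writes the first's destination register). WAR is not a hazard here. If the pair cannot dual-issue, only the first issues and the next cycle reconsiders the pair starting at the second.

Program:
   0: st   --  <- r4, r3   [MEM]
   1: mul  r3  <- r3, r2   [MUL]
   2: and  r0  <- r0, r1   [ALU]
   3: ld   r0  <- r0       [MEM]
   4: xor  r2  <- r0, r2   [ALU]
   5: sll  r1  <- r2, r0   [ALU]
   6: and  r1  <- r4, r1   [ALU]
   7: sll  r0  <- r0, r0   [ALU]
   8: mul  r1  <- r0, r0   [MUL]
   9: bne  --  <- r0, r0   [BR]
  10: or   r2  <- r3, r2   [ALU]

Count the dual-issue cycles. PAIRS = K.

c0: i0,i1 st.MEM;mul.MUL  pair
c1: i2 and.ALU  RAW+WAW r0
c2: i3 ld.MEM  RAW r0
c3: i4 xor.ALU  RAW r2
c4: i5 sll.ALU  RAW+WAW r1
c5: i6,i7 and.ALU;sll.ALU  pair
c6: i8 mul.MUL  no-port MUL/BR
c7: i9,i10 bne.BR;or.ALU  pair

PAIRS = 3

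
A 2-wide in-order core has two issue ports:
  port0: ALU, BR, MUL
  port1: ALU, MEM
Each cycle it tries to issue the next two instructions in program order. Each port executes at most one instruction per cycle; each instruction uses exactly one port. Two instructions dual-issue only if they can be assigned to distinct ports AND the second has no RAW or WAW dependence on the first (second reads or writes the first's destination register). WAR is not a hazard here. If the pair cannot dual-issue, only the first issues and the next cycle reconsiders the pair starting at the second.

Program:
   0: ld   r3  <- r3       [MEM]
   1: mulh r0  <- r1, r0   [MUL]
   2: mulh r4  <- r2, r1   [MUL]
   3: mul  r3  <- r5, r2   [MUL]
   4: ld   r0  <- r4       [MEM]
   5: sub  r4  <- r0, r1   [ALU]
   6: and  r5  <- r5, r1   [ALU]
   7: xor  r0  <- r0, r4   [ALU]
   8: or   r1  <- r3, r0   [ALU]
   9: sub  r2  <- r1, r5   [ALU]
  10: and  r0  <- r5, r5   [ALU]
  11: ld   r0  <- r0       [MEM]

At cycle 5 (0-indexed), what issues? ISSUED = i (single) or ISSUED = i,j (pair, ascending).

0. ld mulh @i0/i1  | dual
1. mulh @i2  | no-port MUL/MUL
2. mul ld @i3/i4  | dual
3. sub and @i5/i6  | dual
4. xor @i7  | RAW r0
5. or @i8  | RAW r1
6. sub and @i9/i10  | dual
7. ld @i11  | tail

ISSUED = 8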